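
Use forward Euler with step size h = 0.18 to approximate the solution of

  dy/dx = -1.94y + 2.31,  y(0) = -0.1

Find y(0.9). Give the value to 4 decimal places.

Euler: y_{n+1} = y_n + h·f(x_n, y_n).
x=0.000000, y=-0.100000: f=2.504000 → y ← -0.100000 + 0.18·2.504000 = 0.350720
x=0.180000, y=0.350720: f=1.629603 → y ← 0.350720 + 0.18·1.629603 = 0.644049
x=0.360000, y=0.644049: f=1.060546 → y ← 0.644049 + 0.18·1.060546 = 0.834947
x=0.540000, y=0.834947: f=0.690203 → y ← 0.834947 + 0.18·0.690203 = 0.959183
x=0.720000, y=0.959183: f=0.449184 → y ← 0.959183 + 0.18·0.449184 = 1.040037
y(0.9) ≈ 1.0400

1.0400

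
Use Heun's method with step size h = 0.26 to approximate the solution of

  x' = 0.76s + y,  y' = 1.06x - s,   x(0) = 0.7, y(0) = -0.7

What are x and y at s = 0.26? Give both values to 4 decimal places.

Heun on (x,y): k1 = f(s_n, state_n); k2 = f(s_n + h, state_n + h·k1); state_{n+1} = state_n + (h/2)·(k1 + k2).
0.000000: (0.700000, -0.700000)
  k1 = (-0.700000, 0.742000)
  predictor → (0.518000, -0.507080)
  k2 = (-0.309480, 0.289080)
  → (0.568768, -0.565960)
(x(0.26), y(0.26)) ≈ (0.5688, -0.5660)

0.5688, -0.5660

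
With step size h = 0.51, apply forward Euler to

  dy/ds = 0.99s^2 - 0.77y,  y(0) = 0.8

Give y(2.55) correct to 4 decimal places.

3.1082

Euler: y_{n+1} = y_n + h·f(s_n, y_n).
s=0.000000, y=0.800000: f=-0.616000 → y ← 0.800000 + 0.51·(-0.616000) = 0.485840
s=0.510000, y=0.485840: f=-0.116598 → y ← 0.485840 + 0.51·(-0.116598) = 0.426375
s=1.020000, y=0.426375: f=0.701687 → y ← 0.426375 + 0.51·0.701687 = 0.784236
s=1.530000, y=0.784236: f=1.713630 → y ← 0.784236 + 0.51·1.713630 = 1.658187
s=2.040000, y=1.658187: f=2.843180 → y ← 1.658187 + 0.51·2.843180 = 3.108209
y(2.55) ≈ 3.1082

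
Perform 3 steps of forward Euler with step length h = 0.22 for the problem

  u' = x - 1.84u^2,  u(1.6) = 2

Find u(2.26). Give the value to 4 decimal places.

Euler: u_{n+1} = u_n + h·f(x_n, u_n).
x=1.600000, u=2.000000: f=-5.760000 → u ← 2.000000 + 0.22·(-5.760000) = 0.732800
x=1.820000, u=0.732800: f=0.831928 → u ← 0.732800 + 0.22·0.831928 = 0.915824
x=2.040000, u=0.915824: f=0.496730 → u ← 0.915824 + 0.22·0.496730 = 1.025105
u(2.26) ≈ 1.0251

1.0251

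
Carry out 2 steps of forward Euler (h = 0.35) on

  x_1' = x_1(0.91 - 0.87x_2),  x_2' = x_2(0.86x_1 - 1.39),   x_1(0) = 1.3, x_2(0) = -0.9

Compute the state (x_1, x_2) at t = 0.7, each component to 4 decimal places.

3.2431, -0.9256

Euler on (x_1,x_2): x_1_{n+1} = x_1_n + h·x_1', x_2_{n+1} = x_2_n + h·x_2'.
0.000000: (1.300000, -0.900000); f=(2.200900, 0.244800) → (2.070315, -0.814320)
0.350000: (2.070315, -0.814320); f=(3.350719, -0.317968) → (3.243067, -0.925609)
(x_1(0.7), x_2(0.7)) ≈ (3.2431, -0.9256)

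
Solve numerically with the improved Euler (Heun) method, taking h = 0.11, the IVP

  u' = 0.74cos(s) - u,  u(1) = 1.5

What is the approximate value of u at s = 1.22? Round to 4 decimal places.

1.2682

Heun: k1 = f(s_n, u_n); k2 = f(s_n + h, u_n + h·k1); u_{n+1} = u_n + (h/2)·(k1 + k2).
s=1.000000, u=1.500000:
  k1 = f(1.000000, 1.500000) = -1.100176
  k2 = f(1.110000, 1.378981) = -1.049931
  u ← 1.500000 + (0.11/2)·(-1.100176 + (-1.049931)) = 1.381744
s=1.110000, u=1.381744:
  k1 = f(1.110000, 1.381744) = -1.052695
  k2 = f(1.220000, 1.265948) = -1.011650
  u ← 1.381744 + (0.11/2)·(-1.052695 + (-1.011650)) = 1.268205
u(1.22) ≈ 1.2682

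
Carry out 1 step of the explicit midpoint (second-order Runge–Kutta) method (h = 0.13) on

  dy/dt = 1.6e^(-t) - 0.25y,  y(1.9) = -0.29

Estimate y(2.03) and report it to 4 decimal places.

-0.2521

Midpoint: k1 = f(t_n, y_n); k2 = f(t_n + h/2, y_n + (h/2)·k1); y_{n+1} = y_n + h·k2.
t=1.900000, y=-0.290000:
  k1 = f(1.900000, -0.290000) = 0.311810
  k2 = f(1.965000, -0.269732) = 0.291683
  y ← -0.290000 + 0.13·0.291683 = -0.252081
y(2.03) ≈ -0.2521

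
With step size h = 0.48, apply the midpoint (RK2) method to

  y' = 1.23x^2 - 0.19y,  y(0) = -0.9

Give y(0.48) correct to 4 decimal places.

-0.7877

Midpoint: k1 = f(x_n, y_n); k2 = f(x_n + h/2, y_n + (h/2)·k1); y_{n+1} = y_n + h·k2.
x=0.000000, y=-0.900000:
  k1 = f(0.000000, -0.900000) = 0.171000
  k2 = f(0.240000, -0.858960) = 0.234050
  y ← -0.900000 + 0.48·0.234050 = -0.787656
y(0.48) ≈ -0.7877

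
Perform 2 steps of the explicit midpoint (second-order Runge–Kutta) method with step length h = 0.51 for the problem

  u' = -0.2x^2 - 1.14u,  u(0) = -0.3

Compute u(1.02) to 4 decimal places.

-0.1595

Midpoint: k1 = f(x_n, u_n); k2 = f(x_n + h/2, u_n + (h/2)·k1); u_{n+1} = u_n + h·k2.
x=0.000000, u=-0.300000:
  k1 = f(0.000000, -0.300000) = 0.342000
  k2 = f(0.255000, -0.212790) = 0.229576
  u ← -0.300000 + 0.51·0.229576 = -0.182916
x=0.510000, u=-0.182916:
  k1 = f(0.510000, -0.182916) = 0.156505
  k2 = f(0.765000, -0.143008) = 0.045984
  u ← -0.182916 + 0.51·0.045984 = -0.159465
u(1.02) ≈ -0.1595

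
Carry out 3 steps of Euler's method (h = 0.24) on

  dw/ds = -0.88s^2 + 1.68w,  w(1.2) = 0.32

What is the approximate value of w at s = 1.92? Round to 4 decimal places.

-0.9253

Euler: w_{n+1} = w_n + h·f(s_n, w_n).
s=1.200000, w=0.320000: f=-0.729600 → w ← 0.320000 + 0.24·(-0.729600) = 0.144896
s=1.440000, w=0.144896: f=-1.581343 → w ← 0.144896 + 0.24·(-1.581343) = -0.234626
s=1.680000, w=-0.234626: f=-2.877884 → w ← -0.234626 + 0.24·(-2.877884) = -0.925318
w(1.92) ≈ -0.9253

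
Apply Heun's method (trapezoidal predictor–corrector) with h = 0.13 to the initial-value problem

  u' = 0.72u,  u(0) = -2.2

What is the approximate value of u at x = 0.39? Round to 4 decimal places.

Heun: k1 = f(x_n, u_n); k2 = f(x_n + h, u_n + h·k1); u_{n+1} = u_n + (h/2)·(k1 + k2).
x=0.000000, u=-2.200000:
  k1 = f(0.000000, -2.200000) = -1.584000
  k2 = f(0.130000, -2.405920) = -1.732262
  u ← -2.200000 + (0.13/2)·(-1.584000 + (-1.732262)) = -2.415557
x=0.130000, u=-2.415557:
  k1 = f(0.130000, -2.415557) = -1.739201
  k2 = f(0.260000, -2.641653) = -1.901990
  u ← -2.415557 + (0.13/2)·(-1.739201 + (-1.901990)) = -2.652234
x=0.260000, u=-2.652234:
  k1 = f(0.260000, -2.652234) = -1.909609
  k2 = f(0.390000, -2.900484) = -2.088348
  u ← -2.652234 + (0.13/2)·(-1.909609 + (-2.088348)) = -2.912102
u(0.39) ≈ -2.9121

-2.9121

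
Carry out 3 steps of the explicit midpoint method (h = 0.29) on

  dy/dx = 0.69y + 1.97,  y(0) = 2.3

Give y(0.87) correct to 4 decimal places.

Midpoint: k1 = f(x_n, y_n); k2 = f(x_n + h/2, y_n + (h/2)·k1); y_{n+1} = y_n + h·k2.
x=0.000000, y=2.300000:
  k1 = f(0.000000, 2.300000) = 3.557000
  k2 = f(0.145000, 2.815765) = 3.912878
  y ← 2.300000 + 0.29·3.912878 = 3.434735
x=0.290000, y=3.434735:
  k1 = f(0.290000, 3.434735) = 4.339967
  k2 = f(0.435000, 4.064030) = 4.774181
  y ← 3.434735 + 0.29·4.774181 = 4.819247
x=0.580000, y=4.819247:
  k1 = f(0.580000, 4.819247) = 5.295280
  k2 = f(0.725000, 5.587063) = 5.825073
  y ← 4.819247 + 0.29·5.825073 = 6.508518
y(0.87) ≈ 6.5085

6.5085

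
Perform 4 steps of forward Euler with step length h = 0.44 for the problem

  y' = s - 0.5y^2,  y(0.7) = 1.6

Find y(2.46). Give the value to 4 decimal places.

1.9484

Euler: y_{n+1} = y_n + h·f(s_n, y_n).
s=0.700000, y=1.600000: f=-0.580000 → y ← 1.600000 + 0.44·(-0.580000) = 1.344800
s=1.140000, y=1.344800: f=0.235756 → y ← 1.344800 + 0.44·0.235756 = 1.448533
s=1.580000, y=1.448533: f=0.530876 → y ← 1.448533 + 0.44·0.530876 = 1.682118
s=2.020000, y=1.682118: f=0.605239 → y ← 1.682118 + 0.44·0.605239 = 1.948423
y(2.46) ≈ 1.9484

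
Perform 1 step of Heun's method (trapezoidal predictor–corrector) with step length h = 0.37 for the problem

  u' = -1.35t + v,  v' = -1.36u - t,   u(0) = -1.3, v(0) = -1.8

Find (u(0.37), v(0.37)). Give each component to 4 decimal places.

-1.9374, -1.0467

Heun on (u,v): k1 = f(t_n, state_n); k2 = f(t_n + h, state_n + h·k1); state_{n+1} = state_n + (h/2)·(k1 + k2).
0.000000: (-1.300000, -1.800000)
  k1 = (-1.800000, 1.768000)
  predictor → (-1.966000, -1.145840)
  k2 = (-1.645340, 2.303760)
  → (-1.937388, -1.046724)
(u(0.37), v(0.37)) ≈ (-1.9374, -1.0467)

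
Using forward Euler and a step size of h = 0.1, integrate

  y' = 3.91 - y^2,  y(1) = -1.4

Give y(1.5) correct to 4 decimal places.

Euler: y_{n+1} = y_n + h·f(x_n, y_n).
x=1.000000, y=-1.400000: f=1.950000 → y ← -1.400000 + 0.1·1.950000 = -1.205000
x=1.100000, y=-1.205000: f=2.457975 → y ← -1.205000 + 0.1·2.457975 = -0.959202
x=1.200000, y=-0.959202: f=2.989931 → y ← -0.959202 + 0.1·2.989931 = -0.660209
x=1.300000, y=-0.660209: f=3.474123 → y ← -0.660209 + 0.1·3.474123 = -0.312797
x=1.400000, y=-0.312797: f=3.812158 → y ← -0.312797 + 0.1·3.812158 = 0.068419
y(1.5) ≈ 0.0684

0.0684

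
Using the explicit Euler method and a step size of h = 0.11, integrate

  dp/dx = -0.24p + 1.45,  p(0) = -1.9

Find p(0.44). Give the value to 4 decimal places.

-1.0940

Euler: p_{n+1} = p_n + h·f(x_n, p_n).
x=0.000000, p=-1.900000: f=1.906000 → p ← -1.900000 + 0.11·1.906000 = -1.690340
x=0.110000, p=-1.690340: f=1.855682 → p ← -1.690340 + 0.11·1.855682 = -1.486215
x=0.220000, p=-1.486215: f=1.806692 → p ← -1.486215 + 0.11·1.806692 = -1.287479
x=0.330000, p=-1.287479: f=1.758995 → p ← -1.287479 + 0.11·1.758995 = -1.093990
p(0.44) ≈ -1.0940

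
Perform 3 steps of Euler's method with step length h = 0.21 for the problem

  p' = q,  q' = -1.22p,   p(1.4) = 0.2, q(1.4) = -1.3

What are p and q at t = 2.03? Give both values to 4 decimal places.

-0.6366, -1.2411

Euler on (p,q): p_{n+1} = p_n + h·p', q_{n+1} = q_n + h·q'.
1.400000: (0.200000, -1.300000); f=(-1.300000, -0.244000) → (-0.073000, -1.351240)
1.610000: (-0.073000, -1.351240); f=(-1.351240, 0.089060) → (-0.356760, -1.332537)
1.820000: (-0.356760, -1.332537); f=(-1.332537, 0.435248) → (-0.636593, -1.241135)
(p(2.03), q(2.03)) ≈ (-0.6366, -1.2411)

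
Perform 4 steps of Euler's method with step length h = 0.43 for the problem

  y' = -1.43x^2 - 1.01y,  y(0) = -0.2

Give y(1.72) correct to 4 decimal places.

Euler: y_{n+1} = y_n + h·f(x_n, y_n).
x=0.000000, y=-0.200000: f=0.202000 → y ← -0.200000 + 0.43·0.202000 = -0.113140
x=0.430000, y=-0.113140: f=-0.150136 → y ← -0.113140 + 0.43·(-0.150136) = -0.177698
x=0.860000, y=-0.177698: f=-0.878153 → y ← -0.177698 + 0.43·(-0.878153) = -0.555304
x=1.290000, y=-0.555304: f=-1.818806 → y ← -0.555304 + 0.43·(-1.818806) = -1.337391
y(1.72) ≈ -1.3374

-1.3374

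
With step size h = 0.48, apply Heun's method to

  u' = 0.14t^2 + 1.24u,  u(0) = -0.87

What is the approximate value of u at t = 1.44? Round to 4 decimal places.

-4.6233

Heun: k1 = f(t_n, u_n); k2 = f(t_n + h, u_n + h·k1); u_{n+1} = u_n + (h/2)·(k1 + k2).
t=0.000000, u=-0.870000:
  k1 = f(0.000000, -0.870000) = -1.078800
  k2 = f(0.480000, -1.387824) = -1.688646
  u ← -0.870000 + (0.48/2)·(-1.078800 + (-1.688646)) = -1.534187
t=0.480000, u=-1.534187:
  k1 = f(0.480000, -1.534187) = -1.870136
  k2 = f(0.960000, -2.431852) = -2.886473
  u ← -1.534187 + (0.48/2)·(-1.870136 + (-2.886473)) = -2.675773
t=0.960000, u=-2.675773:
  k1 = f(0.960000, -2.675773) = -3.188935
  k2 = f(1.440000, -4.206462) = -4.925708
  u ← -2.675773 + (0.48/2)·(-3.188935 + (-4.925708)) = -4.623287
u(1.44) ≈ -4.6233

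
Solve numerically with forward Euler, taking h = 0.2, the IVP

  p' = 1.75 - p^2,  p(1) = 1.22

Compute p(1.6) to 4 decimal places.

Euler: p_{n+1} = p_n + h·f(x_n, p_n).
x=1.000000, p=1.220000: f=0.261600 → p ← 1.220000 + 0.2·0.261600 = 1.272320
x=1.200000, p=1.272320: f=0.131202 → p ← 1.272320 + 0.2·0.131202 = 1.298560
x=1.400000, p=1.298560: f=0.063741 → p ← 1.298560 + 0.2·0.063741 = 1.311309
p(1.6) ≈ 1.3113

1.3113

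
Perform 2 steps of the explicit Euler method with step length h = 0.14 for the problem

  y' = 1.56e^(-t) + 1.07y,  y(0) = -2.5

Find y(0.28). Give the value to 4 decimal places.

-2.8641

Euler: y_{n+1} = y_n + h·f(t_n, y_n).
t=0.000000, y=-2.500000: f=-1.115000 → y ← -2.500000 + 0.14·(-1.115000) = -2.656100
t=0.140000, y=-2.656100: f=-1.485828 → y ← -2.656100 + 0.14·(-1.485828) = -2.864116
y(0.28) ≈ -2.8641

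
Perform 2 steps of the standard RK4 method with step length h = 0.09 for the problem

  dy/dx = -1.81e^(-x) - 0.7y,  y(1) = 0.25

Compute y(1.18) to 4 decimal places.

0.1175

RK4: k1 = f(x_n, y_n); k2 = f(x_n + h/2, y_n + (h/2)·k1); k3 = f(x_n + h/2, y_n + (h/2)·k2); k4 = f(x_n + h, y_n + h·k3); y_{n+1} = y_n + (h/6)·(k1 + 2k2 + 2k3 + k4).
x=1.000000, y=0.250000:
  k1 = f(1.000000, 0.250000) = -0.840862
  k2 = f(1.045000, 0.212161) = -0.785075
  k3 = f(1.045000, 0.214672) = -0.786832
  k4 = f(1.090000, 0.179185) = -0.733981
  y ← 0.250000 + (0.09/6)·(k1 + 2k2 + 2k3 + k4) = 0.179220
x=1.090000, y=0.179220:
  k1 = f(1.090000, 0.179220) = -0.734006
  k2 = f(1.135000, 0.146190) = -0.684107
  k3 = f(1.135000, 0.148435) = -0.685679
  k4 = f(1.180000, 0.117509) = -0.638431
  y ← 0.179220 + (0.09/6)·(k1 + 2k2 + 2k3 + k4) = 0.117540
y(1.18) ≈ 0.1175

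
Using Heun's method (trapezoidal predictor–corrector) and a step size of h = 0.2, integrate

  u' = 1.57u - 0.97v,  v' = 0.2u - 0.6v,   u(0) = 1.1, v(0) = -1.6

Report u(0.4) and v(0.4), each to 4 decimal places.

2.7862, -1.1252

Heun on (u,v): k1 = f(t_n, state_n); k2 = f(t_n + h, state_n + h·k1); state_{n+1} = state_n + (h/2)·(k1 + k2).
0.000000: (1.100000, -1.600000)
  k1 = (3.279000, 1.180000)
  predictor → (1.755800, -1.364000)
  k2 = (4.079686, 1.169560)
  → (1.835869, -1.365044)
0.200000: (1.835869, -1.365044)
  k1 = (4.206406, 1.186200)
  predictor → (2.677150, -1.127804)
  k2 = (5.297095, 1.212112)
  → (2.786219, -1.125213)
(u(0.4), v(0.4)) ≈ (2.7862, -1.1252)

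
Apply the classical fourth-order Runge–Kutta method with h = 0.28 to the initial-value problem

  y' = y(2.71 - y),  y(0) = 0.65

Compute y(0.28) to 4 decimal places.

RK4: k1 = f(t_n, y_n); k2 = f(t_n + h/2, y_n + (h/2)·k1); k3 = f(t_n + h/2, y_n + (h/2)·k2); k4 = f(t_n + h, y_n + h·k3); y_{n+1} = y_n + (h/6)·(k1 + 2k2 + 2k3 + k4).
t=0.000000, y=0.650000:
  k1 = f(0.000000, 0.650000) = 1.339000
  k2 = f(0.140000, 0.837460) = 1.568177
  k3 = f(0.140000, 0.869545) = 1.600358
  k4 = f(0.280000, 1.098100) = 1.770028
  y ← 0.650000 + (0.28/6)·(k1 + 2k2 + 2k3 + k4) = 1.090818
y(0.28) ≈ 1.0908

1.0908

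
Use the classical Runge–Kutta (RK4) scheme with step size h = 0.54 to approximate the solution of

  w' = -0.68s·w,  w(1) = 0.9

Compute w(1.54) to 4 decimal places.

RK4: k1 = f(s_n, w_n); k2 = f(s_n + h/2, w_n + (h/2)·k1); k3 = f(s_n + h/2, w_n + (h/2)·k2); k4 = f(s_n + h, w_n + h·k3); w_{n+1} = w_n + (h/6)·(k1 + 2k2 + 2k3 + k4).
s=1.000000, w=0.900000:
  k1 = f(1.000000, 0.900000) = -0.612000
  k2 = f(1.270000, 0.734760) = -0.634539
  k3 = f(1.270000, 0.728675) = -0.629283
  k4 = f(1.540000, 0.560187) = -0.586628
  w ← 0.900000 + (0.54/6)·(k1 + 2k2 + 2k3 + k4) = 0.564636
w(1.54) ≈ 0.5646

0.5646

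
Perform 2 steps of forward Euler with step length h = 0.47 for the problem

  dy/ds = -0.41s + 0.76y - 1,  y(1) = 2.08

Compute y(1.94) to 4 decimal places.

Euler: y_{n+1} = y_n + h·f(s_n, y_n).
s=1.000000, y=2.080000: f=0.170800 → y ← 2.080000 + 0.47·0.170800 = 2.160276
s=1.470000, y=2.160276: f=0.039110 → y ← 2.160276 + 0.47·0.039110 = 2.178658
y(1.94) ≈ 2.1787

2.1787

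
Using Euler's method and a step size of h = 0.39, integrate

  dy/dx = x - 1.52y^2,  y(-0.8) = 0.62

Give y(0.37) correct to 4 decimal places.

-0.0955

Euler: y_{n+1} = y_n + h·f(x_n, y_n).
x=-0.800000, y=0.620000: f=-1.384288 → y ← 0.620000 + 0.39·(-1.384288) = 0.080128
x=-0.410000, y=0.080128: f=-0.419759 → y ← 0.080128 + 0.39·(-0.419759) = -0.083578
x=-0.020000, y=-0.083578: f=-0.030618 → y ← -0.083578 + 0.39·(-0.030618) = -0.095519
y(0.37) ≈ -0.0955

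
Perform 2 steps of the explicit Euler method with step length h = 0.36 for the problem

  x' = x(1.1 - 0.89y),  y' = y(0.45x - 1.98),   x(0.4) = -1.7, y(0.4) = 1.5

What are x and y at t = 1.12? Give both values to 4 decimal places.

Euler on (x,y): x_{n+1} = x_n + h·x', y_{n+1} = y_n + h·y'.
0.400000: (-1.700000, 1.500000); f=(0.399500, -4.117500) → (-1.556180, 0.017700)
0.760000: (-1.556180, 0.017700); f=(-1.687283, -0.047441) → (-2.163602, 0.000621)
(x(1.12), y(1.12)) ≈ (-2.1636, 0.0006)

-2.1636, 0.0006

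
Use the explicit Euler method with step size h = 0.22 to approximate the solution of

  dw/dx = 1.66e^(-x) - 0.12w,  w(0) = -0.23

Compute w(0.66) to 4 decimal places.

Euler: w_{n+1} = w_n + h·f(x_n, w_n).
x=0.000000, w=-0.230000: f=1.687600 → w ← -0.230000 + 0.22·1.687600 = 0.141272
x=0.220000, w=0.141272: f=1.315229 → w ← 0.141272 + 0.22·1.315229 = 0.430622
x=0.440000, w=0.430622: f=1.017426 → w ← 0.430622 + 0.22·1.017426 = 0.654456
w(0.66) ≈ 0.6545

0.6545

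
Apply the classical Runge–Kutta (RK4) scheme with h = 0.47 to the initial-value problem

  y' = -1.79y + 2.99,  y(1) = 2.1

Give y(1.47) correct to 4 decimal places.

RK4: k1 = f(x_n, y_n); k2 = f(x_n + h/2, y_n + (h/2)·k1); k3 = f(x_n + h/2, y_n + (h/2)·k2); k4 = f(x_n + h, y_n + h·k3); y_{n+1} = y_n + (h/6)·(k1 + 2k2 + 2k3 + k4).
x=1.000000, y=2.100000:
  k1 = f(1.000000, 2.100000) = -0.769000
  k2 = f(1.235000, 1.919285) = -0.445520
  k3 = f(1.235000, 1.995303) = -0.581592
  k4 = f(1.470000, 1.826652) = -0.279707
  y ← 2.100000 + (0.47/6)·(k1 + 2k2 + 2k3 + k4) = 1.856937
y(1.47) ≈ 1.8569

1.8569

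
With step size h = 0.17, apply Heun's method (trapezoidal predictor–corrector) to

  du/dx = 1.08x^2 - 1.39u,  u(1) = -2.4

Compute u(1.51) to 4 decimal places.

-0.5262

Heun: k1 = f(x_n, u_n); k2 = f(x_n + h, u_n + h·k1); u_{n+1} = u_n + (h/2)·(k1 + k2).
x=1.000000, u=-2.400000:
  k1 = f(1.000000, -2.400000) = 4.416000
  k2 = f(1.170000, -1.649280) = 3.770911
  u ← -2.400000 + (0.17/2)·(4.416000 + 3.770911) = -1.704113
x=1.170000, u=-1.704113:
  k1 = f(1.170000, -1.704113) = 3.847128
  k2 = f(1.340000, -1.050101) = 3.398888
  u ← -1.704113 + (0.17/2)·(3.847128 + 3.398888) = -1.088201
x=1.340000, u=-1.088201:
  k1 = f(1.340000, -1.088201) = 3.451848
  k2 = f(1.510000, -0.501387) = 3.159436
  u ← -1.088201 + (0.17/2)·(3.451848 + 3.159436) = -0.526242
u(1.51) ≈ -0.5262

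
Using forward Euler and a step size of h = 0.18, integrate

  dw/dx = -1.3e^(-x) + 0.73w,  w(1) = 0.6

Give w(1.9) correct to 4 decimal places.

Euler: w_{n+1} = w_n + h·f(x_n, w_n).
x=1.000000, w=0.600000: f=-0.040243 → w ← 0.600000 + 0.18·(-0.040243) = 0.592756
x=1.180000, w=0.592756: f=0.033250 → w ← 0.592756 + 0.18·0.033250 = 0.598741
x=1.360000, w=0.598741: f=0.103422 → w ← 0.598741 + 0.18·0.103422 = 0.617357
x=1.540000, w=0.617357: f=0.171975 → w ← 0.617357 + 0.18·0.171975 = 0.648313
x=1.720000, w=0.648313: f=0.240482 → w ← 0.648313 + 0.18·0.240482 = 0.691599
w(1.9) ≈ 0.6916

0.6916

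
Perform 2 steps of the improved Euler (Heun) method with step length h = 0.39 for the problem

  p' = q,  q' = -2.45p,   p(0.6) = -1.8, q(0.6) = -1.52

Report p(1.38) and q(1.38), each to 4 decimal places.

-1.4857, 2.3590

Heun on (p,q): k1 = f(s_n, state_n); k2 = f(s_n + h, state_n + h·k1); state_{n+1} = state_n + (h/2)·(k1 + k2).
0.600000: (-1.800000, -1.520000)
  k1 = (-1.520000, 4.410000)
  predictor → (-2.392800, 0.199900)
  k2 = (0.199900, 5.862360)
  → (-2.057419, 0.483110)
0.990000: (-2.057419, 0.483110)
  k1 = (0.483110, 5.040678)
  predictor → (-1.869007, 2.448975)
  k2 = (2.448975, 4.579066)
  → (-1.485663, 2.358960)
(p(1.38), q(1.38)) ≈ (-1.4857, 2.3590)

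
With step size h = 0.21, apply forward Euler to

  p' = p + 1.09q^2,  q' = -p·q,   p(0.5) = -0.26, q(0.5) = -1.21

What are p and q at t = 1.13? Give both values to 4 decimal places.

Euler on (p,q): p_{n+1} = p_n + h·p', q_{n+1} = q_n + h·q'.
0.500000: (-0.260000, -1.210000); f=(1.335869, -0.314600) → (0.020532, -1.276066)
0.710000: (0.020532, -1.276066); f=(1.795428, 0.026201) → (0.397572, -1.270564)
0.920000: (0.397572, -1.270564); f=(2.157195, 0.505141) → (0.850583, -1.164484)
(p(1.13), q(1.13)) ≈ (0.8506, -1.1645)

0.8506, -1.1645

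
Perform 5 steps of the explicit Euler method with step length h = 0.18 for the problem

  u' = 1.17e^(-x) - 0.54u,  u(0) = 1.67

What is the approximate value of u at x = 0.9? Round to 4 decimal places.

Euler: u_{n+1} = u_n + h·f(x_n, u_n).
x=0.000000, u=1.670000: f=0.268200 → u ← 1.670000 + 0.18·0.268200 = 1.718276
x=0.180000, u=1.718276: f=0.049397 → u ← 1.718276 + 0.18·0.049397 = 1.727167
x=0.360000, u=1.727167: f=-0.116389 → u ← 1.727167 + 0.18·(-0.116389) = 1.706217
x=0.540000, u=1.706217: f=-0.239542 → u ← 1.706217 + 0.18·(-0.239542) = 1.663100
x=0.720000, u=1.663100: f=-0.328574 → u ← 1.663100 + 0.18·(-0.328574) = 1.603957
u(0.9) ≈ 1.6040

1.6040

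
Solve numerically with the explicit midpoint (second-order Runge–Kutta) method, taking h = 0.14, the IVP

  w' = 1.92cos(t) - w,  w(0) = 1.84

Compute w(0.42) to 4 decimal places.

Midpoint: k1 = f(t_n, w_n); k2 = f(t_n + h/2, w_n + (h/2)·k1); w_{n+1} = w_n + h·k2.
t=0.000000, w=1.840000:
  k1 = f(0.000000, 1.840000) = 0.080000
  k2 = f(0.070000, 1.845600) = 0.069698
  w ← 1.840000 + 0.14·0.069698 = 1.849758
t=0.140000, w=1.849758:
  k1 = f(0.140000, 1.849758) = 0.051457
  k2 = f(0.210000, 1.853360) = 0.024460
  w ← 1.849758 + 0.14·0.024460 = 1.853182
t=0.280000, w=1.853182:
  k1 = f(0.280000, 1.853182) = -0.007956
  k2 = f(0.350000, 1.852625) = -0.049030
  w ← 1.853182 + 0.14·(-0.049030) = 1.846318
w(0.42) ≈ 1.8463

1.8463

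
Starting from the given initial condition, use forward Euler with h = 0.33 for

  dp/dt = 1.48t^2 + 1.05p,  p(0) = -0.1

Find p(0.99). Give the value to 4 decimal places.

0.0402

Euler: p_{n+1} = p_n + h·f(t_n, p_n).
t=0.000000, p=-0.100000: f=-0.105000 → p ← -0.100000 + 0.33·(-0.105000) = -0.134650
t=0.330000, p=-0.134650: f=0.019789 → p ← -0.134650 + 0.33·0.019789 = -0.128119
t=0.660000, p=-0.128119: f=0.510163 → p ← -0.128119 + 0.33·0.510163 = 0.040234
p(0.99) ≈ 0.0402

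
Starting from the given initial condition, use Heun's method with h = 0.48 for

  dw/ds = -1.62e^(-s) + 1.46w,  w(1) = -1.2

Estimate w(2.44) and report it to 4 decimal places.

Heun: k1 = f(s_n, w_n); k2 = f(s_n + h, w_n + h·k1); w_{n+1} = w_n + (h/2)·(k1 + k2).
s=1.000000, w=-1.200000:
  k1 = f(1.000000, -1.200000) = -2.347965
  k2 = f(1.480000, -2.327023) = -3.766227
  w ← -1.200000 + (0.48/2)·(-2.347965 + (-3.766227)) = -2.667406
s=1.480000, w=-2.667406:
  k1 = f(1.480000, -2.667406) = -4.263186
  k2 = f(1.960000, -4.713735) = -7.110244
  w ← -2.667406 + (0.48/2)·(-4.263186 + (-7.110244)) = -5.397029
s=1.960000, w=-5.397029:
  k1 = f(1.960000, -5.397029) = -8.107853
  k2 = f(2.440000, -9.288798) = -13.702846
  w ← -5.397029 + (0.48/2)·(-8.107853 + (-13.702846)) = -10.631597
w(2.44) ≈ -10.6316

-10.6316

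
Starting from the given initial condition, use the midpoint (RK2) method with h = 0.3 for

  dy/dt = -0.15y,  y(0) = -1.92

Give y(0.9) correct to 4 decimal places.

-1.6776

Midpoint: k1 = f(t_n, y_n); k2 = f(t_n + h/2, y_n + (h/2)·k1); y_{n+1} = y_n + h·k2.
t=0.000000, y=-1.920000:
  k1 = f(0.000000, -1.920000) = 0.288000
  k2 = f(0.150000, -1.876800) = 0.281520
  y ← -1.920000 + 0.3·0.281520 = -1.835544
t=0.300000, y=-1.835544:
  k1 = f(0.300000, -1.835544) = 0.275332
  k2 = f(0.450000, -1.794244) = 0.269137
  y ← -1.835544 + 0.3·0.269137 = -1.754803
t=0.600000, y=-1.754803:
  k1 = f(0.600000, -1.754803) = 0.263220
  k2 = f(0.750000, -1.715320) = 0.257298
  y ← -1.754803 + 0.3·0.257298 = -1.677614
y(0.9) ≈ -1.6776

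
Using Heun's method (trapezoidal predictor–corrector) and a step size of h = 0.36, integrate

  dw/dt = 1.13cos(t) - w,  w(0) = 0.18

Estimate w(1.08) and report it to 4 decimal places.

0.6096

Heun: k1 = f(t_n, w_n); k2 = f(t_n + h, w_n + h·k1); w_{n+1} = w_n + (h/2)·(k1 + k2).
t=0.000000, w=0.180000:
  k1 = f(0.000000, 0.180000) = 0.950000
  k2 = f(0.360000, 0.522000) = 0.535563
  w ← 0.180000 + (0.36/2)·(0.950000 + 0.535563) = 0.447401
t=0.360000, w=0.447401:
  k1 = f(0.360000, 0.447401) = 0.610162
  k2 = f(0.720000, 0.667060) = 0.182481
  w ← 0.447401 + (0.36/2)·(0.610162 + 0.182481) = 0.590077
t=0.720000, w=0.590077:
  k1 = f(0.720000, 0.590077) = 0.259463
  k2 = f(1.080000, 0.683484) = -0.150883
  w ← 0.590077 + (0.36/2)·(0.259463 + (-0.150883)) = 0.609622
w(1.08) ≈ 0.6096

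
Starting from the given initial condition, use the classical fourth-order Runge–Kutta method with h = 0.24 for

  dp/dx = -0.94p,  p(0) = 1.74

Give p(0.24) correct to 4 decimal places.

RK4: k1 = f(x_n, p_n); k2 = f(x_n + h/2, p_n + (h/2)·k1); k3 = f(x_n + h/2, p_n + (h/2)·k2); k4 = f(x_n + h, p_n + h·k3); p_{n+1} = p_n + (h/6)·(k1 + 2k2 + 2k3 + k4).
x=0.000000, p=1.740000:
  k1 = f(0.000000, 1.740000) = -1.635600
  k2 = f(0.120000, 1.543728) = -1.451104
  k3 = f(0.120000, 1.565867) = -1.471915
  k4 = f(0.240000, 1.386740) = -1.303536
  p ← 1.740000 + (0.24/6)·(k1 + 2k2 + 2k3 + k4) = 1.388593
p(0.24) ≈ 1.3886

1.3886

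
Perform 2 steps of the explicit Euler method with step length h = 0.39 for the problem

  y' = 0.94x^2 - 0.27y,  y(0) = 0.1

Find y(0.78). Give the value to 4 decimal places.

Euler: y_{n+1} = y_n + h·f(x_n, y_n).
x=0.000000, y=0.100000: f=-0.027000 → y ← 0.100000 + 0.39·(-0.027000) = 0.089470
x=0.390000, y=0.089470: f=0.118817 → y ← 0.089470 + 0.39·0.118817 = 0.135809
y(0.78) ≈ 0.1358

0.1358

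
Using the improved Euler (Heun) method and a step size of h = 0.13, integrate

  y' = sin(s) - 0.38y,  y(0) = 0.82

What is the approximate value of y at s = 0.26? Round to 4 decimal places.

0.7756

Heun: k1 = f(s_n, y_n); k2 = f(s_n + h, y_n + h·k1); y_{n+1} = y_n + (h/2)·(k1 + k2).
s=0.000000, y=0.820000:
  k1 = f(0.000000, 0.820000) = -0.311600
  k2 = f(0.130000, 0.779492) = -0.166573
  y ← 0.820000 + (0.13/2)·(-0.311600 + (-0.166573)) = 0.788919
s=0.130000, y=0.788919:
  k1 = f(0.130000, 0.788919) = -0.170155
  k2 = f(0.260000, 0.766799) = -0.034303
  y ← 0.788919 + (0.13/2)·(-0.170155 + (-0.034303)) = 0.775629
y(0.26) ≈ 0.7756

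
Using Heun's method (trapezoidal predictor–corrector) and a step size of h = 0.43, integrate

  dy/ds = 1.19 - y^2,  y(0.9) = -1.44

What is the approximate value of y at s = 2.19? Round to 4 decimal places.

Heun: k1 = f(s_n, y_n); k2 = f(s_n + h, y_n + h·k1); y_{n+1} = y_n + (h/2)·(k1 + k2).
s=0.900000, y=-1.440000:
  k1 = f(0.900000, -1.440000) = -0.883600
  k2 = f(1.330000, -1.819948) = -2.122211
  y ← -1.440000 + (0.43/2)·(-0.883600 + (-2.122211)) = -2.086249
s=1.330000, y=-2.086249:
  k1 = f(1.330000, -2.086249) = -3.162436
  k2 = f(1.760000, -3.446097) = -10.685584
  y ← -2.086249 + (0.43/2)·(-3.162436 + (-10.685584)) = -5.063574
s=1.760000, y=-5.063574:
  k1 = f(1.760000, -5.063574) = -24.449777
  k2 = f(2.190000, -15.576978) = -241.452233
  y ← -5.063574 + (0.43/2)·(-24.449777 + (-241.452233)) = -62.232506
y(2.19) ≈ -62.2325

-62.2325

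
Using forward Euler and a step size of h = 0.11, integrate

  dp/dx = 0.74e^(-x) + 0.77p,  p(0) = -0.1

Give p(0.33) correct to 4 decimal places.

Euler: p_{n+1} = p_n + h·f(x_n, p_n).
x=0.000000, p=-0.100000: f=0.663000 → p ← -0.100000 + 0.11·0.663000 = -0.027070
x=0.110000, p=-0.027070: f=0.642073 → p ← -0.027070 + 0.11·0.642073 = 0.043558
x=0.220000, p=0.043558: f=0.627404 → p ← 0.043558 + 0.11·0.627404 = 0.112572
p(0.33) ≈ 0.1126

0.1126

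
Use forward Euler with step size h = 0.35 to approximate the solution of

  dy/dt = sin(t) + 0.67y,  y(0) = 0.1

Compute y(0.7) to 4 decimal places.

0.2724

Euler: y_{n+1} = y_n + h·f(t_n, y_n).
t=0.000000, y=0.100000: f=0.067000 → y ← 0.100000 + 0.35·0.067000 = 0.123450
t=0.350000, y=0.123450: f=0.425609 → y ← 0.123450 + 0.35·0.425609 = 0.272413
y(0.7) ≈ 0.2724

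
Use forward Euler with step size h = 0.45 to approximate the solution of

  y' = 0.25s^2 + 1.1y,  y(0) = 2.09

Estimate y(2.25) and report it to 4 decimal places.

16.5590

Euler: y_{n+1} = y_n + h·f(s_n, y_n).
s=0.000000, y=2.090000: f=2.299000 → y ← 2.090000 + 0.45·2.299000 = 3.124550
s=0.450000, y=3.124550: f=3.487630 → y ← 3.124550 + 0.45·3.487630 = 4.693984
s=0.900000, y=4.693984: f=5.365882 → y ← 4.693984 + 0.45·5.365882 = 7.108630
s=1.350000, y=7.108630: f=8.275118 → y ← 7.108630 + 0.45·8.275118 = 10.832434
s=1.800000, y=10.832434: f=12.725677 → y ← 10.832434 + 0.45·12.725677 = 16.558988
y(2.25) ≈ 16.5590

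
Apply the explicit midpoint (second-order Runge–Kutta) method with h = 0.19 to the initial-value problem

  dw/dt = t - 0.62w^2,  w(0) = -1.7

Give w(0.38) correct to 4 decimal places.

-2.6817

Midpoint: k1 = f(t_n, w_n); k2 = f(t_n + h/2, w_n + (h/2)·k1); w_{n+1} = w_n + h·k2.
t=0.000000, w=-1.700000:
  k1 = f(0.000000, -1.700000) = -1.791800
  k2 = f(0.095000, -1.870221) = -2.073590
  w ← -1.700000 + 0.19·(-2.073590) = -2.093982
t=0.190000, w=-2.093982:
  k1 = f(0.190000, -2.093982) = -2.528552
  k2 = f(0.285000, -2.334195) = -3.093048
  w ← -2.093982 + 0.19·(-3.093048) = -2.681661
w(0.38) ≈ -2.6817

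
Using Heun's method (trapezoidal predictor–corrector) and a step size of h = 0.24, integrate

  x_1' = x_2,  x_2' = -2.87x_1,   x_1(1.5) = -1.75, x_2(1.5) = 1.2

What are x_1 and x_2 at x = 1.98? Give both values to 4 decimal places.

Heun on (x_1,x_2): k1 = f(x_n, state_n); k2 = f(x_n + h, state_n + h·k1); state_{n+1} = state_n + (h/2)·(k1 + k2).
1.500000: (-1.750000, 1.200000)
  k1 = (1.200000, 5.022500)
  predictor → (-1.462000, 2.405400)
  k2 = (2.405400, 4.195940)
  → (-1.317352, 2.306213)
1.740000: (-1.317352, 2.306213)
  k1 = (2.306213, 3.780800)
  predictor → (-0.763861, 3.213605)
  k2 = (3.213605, 2.192281)
  → (-0.654974, 3.022983)
(x_1(1.98), x_2(1.98)) ≈ (-0.6550, 3.0230)

-0.6550, 3.0230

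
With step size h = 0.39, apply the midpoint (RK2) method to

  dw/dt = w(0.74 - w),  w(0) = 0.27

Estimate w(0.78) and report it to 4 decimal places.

Midpoint: k1 = f(t_n, w_n); k2 = f(t_n + h/2, w_n + (h/2)·k1); w_{n+1} = w_n + h·k2.
t=0.000000, w=0.270000:
  k1 = f(0.000000, 0.270000) = 0.126900
  k2 = f(0.195000, 0.294745) = 0.131237
  w ← 0.270000 + 0.39·0.131237 = 0.321182
t=0.390000, w=0.321182:
  k1 = f(0.390000, 0.321182) = 0.134517
  k2 = f(0.585000, 0.347413) = 0.136390
  w ← 0.321182 + 0.39·0.136390 = 0.374374
w(0.78) ≈ 0.3744

0.3744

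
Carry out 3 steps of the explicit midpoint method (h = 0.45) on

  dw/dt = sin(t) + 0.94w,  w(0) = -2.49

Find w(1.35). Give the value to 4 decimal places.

Midpoint: k1 = f(t_n, w_n); k2 = f(t_n + h/2, w_n + (h/2)·k1); w_{n+1} = w_n + h·k2.
t=0.000000, w=-2.490000:
  k1 = f(0.000000, -2.490000) = -2.340600
  k2 = f(0.225000, -3.016635) = -2.612531
  w ← -2.490000 + 0.45·(-2.612531) = -3.665639
t=0.450000, w=-3.665639:
  k1 = f(0.450000, -3.665639) = -3.010735
  k2 = f(0.675000, -4.343054) = -3.457574
  w ← -3.665639 + 0.45·(-3.457574) = -5.221547
t=0.900000, w=-5.221547:
  k1 = f(0.900000, -5.221547) = -4.124927
  k2 = f(1.125000, -6.149655) = -4.878409
  w ← -5.221547 + 0.45·(-4.878409) = -7.416831
w(1.35) ≈ -7.4168

-7.4168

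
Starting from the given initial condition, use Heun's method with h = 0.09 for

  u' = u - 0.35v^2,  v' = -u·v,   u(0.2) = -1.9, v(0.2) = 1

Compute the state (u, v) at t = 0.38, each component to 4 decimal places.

-2.3731, 1.4611

Heun on (u,v): k1 = f(t_n, state_n); k2 = f(t_n + h, state_n + h·k1); state_{n+1} = state_n + (h/2)·(k1 + k2).
0.200000: (-1.900000, 1.000000)
  k1 = (-2.250000, 1.900000)
  predictor → (-2.102500, 1.171000)
  k2 = (-2.582434, 2.462028)
  → (-2.117460, 1.196291)
0.290000: (-2.117460, 1.196291)
  k1 = (-2.618349, 2.533098)
  predictor → (-2.353111, 1.424270)
  k2 = (-3.063102, 3.351466)
  → (-2.373125, 1.461097)
(u(0.38), v(0.38)) ≈ (-2.3731, 1.4611)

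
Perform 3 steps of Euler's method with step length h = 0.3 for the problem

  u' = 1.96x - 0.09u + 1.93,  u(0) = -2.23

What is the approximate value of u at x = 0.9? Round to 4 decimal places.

Euler: u_{n+1} = u_n + h·f(x_n, u_n).
x=0.000000, u=-2.230000: f=2.130700 → u ← -2.230000 + 0.3·2.130700 = -1.590790
x=0.300000, u=-1.590790: f=2.661171 → u ← -1.590790 + 0.3·2.661171 = -0.792439
x=0.600000, u=-0.792439: f=3.177319 → u ← -0.792439 + 0.3·3.177319 = 0.160757
u(0.9) ≈ 0.1608

0.1608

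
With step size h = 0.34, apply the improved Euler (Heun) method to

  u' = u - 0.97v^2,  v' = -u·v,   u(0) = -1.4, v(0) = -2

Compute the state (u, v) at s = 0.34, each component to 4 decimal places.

Heun on (u,v): k1 = f(s_n, state_n); k2 = f(s_n + h, state_n + h·k1); state_{n+1} = state_n + (h/2)·(k1 + k2).
0.000000: (-1.400000, -2.000000)
  k1 = (-5.280000, -2.800000)
  predictor → (-3.195200, -2.952000)
  k2 = (-11.648075, -9.432230)
  → (-4.277773, -4.079479)
(u(0.34), v(0.34)) ≈ (-4.2778, -4.0795)

-4.2778, -4.0795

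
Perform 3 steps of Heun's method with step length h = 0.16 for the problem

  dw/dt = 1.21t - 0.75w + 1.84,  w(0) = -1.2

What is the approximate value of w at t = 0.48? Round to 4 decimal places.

0.0276

Heun: k1 = f(t_n, w_n); k2 = f(t_n + h, w_n + h·k1); w_{n+1} = w_n + (h/2)·(k1 + k2).
t=0.000000, w=-1.200000:
  k1 = f(0.000000, -1.200000) = 2.740000
  k2 = f(0.160000, -0.761600) = 2.604800
  w ← -1.200000 + (0.16/2)·(2.740000 + 2.604800) = -0.772416
t=0.160000, w=-0.772416:
  k1 = f(0.160000, -0.772416) = 2.612912
  k2 = f(0.320000, -0.354350) = 2.492963
  w ← -0.772416 + (0.16/2)·(2.612912 + 2.492963) = -0.363946
t=0.320000, w=-0.363946:
  k1 = f(0.320000, -0.363946) = 2.500160
  k2 = f(0.480000, 0.036079) = 2.393740
  w ← -0.363946 + (0.16/2)·(2.500160 + 2.393740) = 0.027566
w(0.48) ≈ 0.0276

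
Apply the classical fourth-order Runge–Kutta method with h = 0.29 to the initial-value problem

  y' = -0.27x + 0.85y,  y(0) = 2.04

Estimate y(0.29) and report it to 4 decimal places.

2.5979

RK4: k1 = f(x_n, y_n); k2 = f(x_n + h/2, y_n + (h/2)·k1); k3 = f(x_n + h/2, y_n + (h/2)·k2); k4 = f(x_n + h, y_n + h·k3); y_{n+1} = y_n + (h/6)·(k1 + 2k2 + 2k3 + k4).
x=0.000000, y=2.040000:
  k1 = f(0.000000, 2.040000) = 1.734000
  k2 = f(0.145000, 2.291430) = 1.908565
  k3 = f(0.145000, 2.316742) = 1.930081
  k4 = f(0.290000, 2.599723) = 2.131465
  y ← 2.040000 + (0.29/6)·(k1 + 2k2 + 2k3 + k4) = 2.597900
y(0.29) ≈ 2.5979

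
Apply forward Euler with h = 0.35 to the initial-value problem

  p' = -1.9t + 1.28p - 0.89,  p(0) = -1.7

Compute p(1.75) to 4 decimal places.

Euler: p_{n+1} = p_n + h·f(t_n, p_n).
t=0.000000, p=-1.700000: f=-3.066000 → p ← -1.700000 + 0.35·(-3.066000) = -2.773100
t=0.350000, p=-2.773100: f=-5.104568 → p ← -2.773100 + 0.35·(-5.104568) = -4.559699
t=0.700000, p=-4.559699: f=-8.056414 → p ← -4.559699 + 0.35·(-8.056414) = -7.379444
t=1.050000, p=-7.379444: f=-12.330688 → p ← -7.379444 + 0.35·(-12.330688) = -11.695185
t=1.400000, p=-11.695185: f=-18.519836 → p ← -11.695185 + 0.35·(-18.519836) = -18.177127
p(1.75) ≈ -18.1771

-18.1771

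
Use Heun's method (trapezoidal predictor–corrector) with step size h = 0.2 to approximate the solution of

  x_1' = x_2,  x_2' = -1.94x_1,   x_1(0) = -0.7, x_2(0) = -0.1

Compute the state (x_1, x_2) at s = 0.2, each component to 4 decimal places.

-0.6928, 0.1755

Heun on (x_1,x_2): k1 = f(s_n, state_n); k2 = f(s_n + h, state_n + h·k1); state_{n+1} = state_n + (h/2)·(k1 + k2).
0.000000: (-0.700000, -0.100000)
  k1 = (-0.100000, 1.358000)
  predictor → (-0.720000, 0.171600)
  k2 = (0.171600, 1.396800)
  → (-0.692840, 0.175480)
(x_1(0.2), x_2(0.2)) ≈ (-0.6928, 0.1755)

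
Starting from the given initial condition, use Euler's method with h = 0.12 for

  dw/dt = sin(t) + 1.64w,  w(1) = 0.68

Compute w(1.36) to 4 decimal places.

Euler: w_{n+1} = w_n + h·f(t_n, w_n).
t=1.000000, w=0.680000: f=1.956671 → w ← 0.680000 + 0.12·1.956671 = 0.914801
t=1.120000, w=0.914801: f=2.400373 → w ← 0.914801 + 0.12·2.400373 = 1.202845
t=1.240000, w=1.202845: f=2.918450 → w ← 1.202845 + 0.12·2.918450 = 1.553059
w(1.36) ≈ 1.5531

1.5531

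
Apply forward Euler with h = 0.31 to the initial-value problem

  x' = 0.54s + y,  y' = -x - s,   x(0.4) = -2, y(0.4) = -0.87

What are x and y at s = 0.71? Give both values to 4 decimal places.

Euler on (x,y): x_{n+1} = x_n + h·x', y_{n+1} = y_n + h·y'.
0.400000: (-2.000000, -0.870000); f=(-0.654000, 1.600000) → (-2.202740, -0.374000)
(x(0.71), y(0.71)) ≈ (-2.2027, -0.3740)

-2.2027, -0.3740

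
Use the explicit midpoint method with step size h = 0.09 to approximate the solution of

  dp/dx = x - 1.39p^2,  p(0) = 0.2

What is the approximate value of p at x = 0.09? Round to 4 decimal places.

0.1992

Midpoint: k1 = f(x_n, p_n); k2 = f(x_n + h/2, p_n + (h/2)·k1); p_{n+1} = p_n + h·k2.
x=0.000000, p=0.200000:
  k1 = f(0.000000, 0.200000) = -0.055600
  k2 = f(0.045000, 0.197498) = -0.009218
  p ← 0.200000 + 0.09·(-0.009218) = 0.199170
p(0.09) ≈ 0.1992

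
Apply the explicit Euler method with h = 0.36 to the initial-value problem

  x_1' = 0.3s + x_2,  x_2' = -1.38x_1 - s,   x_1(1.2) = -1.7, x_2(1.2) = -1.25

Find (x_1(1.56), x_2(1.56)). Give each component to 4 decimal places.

-2.0204, -0.8374

Euler on (x_1,x_2): x_1_{n+1} = x_1_n + h·x_1', x_2_{n+1} = x_2_n + h·x_2'.
1.200000: (-1.700000, -1.250000); f=(-0.890000, 1.146000) → (-2.020400, -0.837440)
(x_1(1.56), x_2(1.56)) ≈ (-2.0204, -0.8374)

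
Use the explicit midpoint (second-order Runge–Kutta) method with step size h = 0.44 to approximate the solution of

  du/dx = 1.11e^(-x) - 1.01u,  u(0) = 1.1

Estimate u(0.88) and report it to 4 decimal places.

0.8390

Midpoint: k1 = f(x_n, u_n); k2 = f(x_n + h/2, u_n + (h/2)·k1); u_{n+1} = u_n + h·k2.
x=0.000000, u=1.100000:
  k1 = f(0.000000, 1.100000) = -0.001000
  k2 = f(0.220000, 1.099780) = -0.219982
  u ← 1.100000 + 0.44·(-0.219982) = 1.003208
x=0.440000, u=1.003208:
  k1 = f(0.440000, 1.003208) = -0.298360
  k2 = f(0.660000, 0.937569) = -0.373240
  u ← 1.003208 + 0.44·(-0.373240) = 0.838983
u(0.88) ≈ 0.8390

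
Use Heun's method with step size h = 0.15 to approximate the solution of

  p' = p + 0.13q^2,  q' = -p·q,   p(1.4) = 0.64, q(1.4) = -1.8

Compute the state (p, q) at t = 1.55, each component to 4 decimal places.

0.8053, -1.6161

Heun on (p,q): k1 = f(t_n, state_n); k2 = f(t_n + h, state_n + h·k1); state_{n+1} = state_n + (h/2)·(k1 + k2).
1.400000: (0.640000, -1.800000)
  k1 = (1.061200, 1.152000)
  predictor → (0.799180, -1.627200)
  k2 = (1.143391, 1.300426)
  → (0.805344, -1.616068)
(p(1.55), q(1.55)) ≈ (0.8053, -1.6161)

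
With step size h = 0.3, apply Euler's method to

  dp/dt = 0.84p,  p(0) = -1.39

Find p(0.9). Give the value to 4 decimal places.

Euler: p_{n+1} = p_n + h·f(t_n, p_n).
t=0.000000, p=-1.390000: f=-1.167600 → p ← -1.390000 + 0.3·(-1.167600) = -1.740280
t=0.300000, p=-1.740280: f=-1.461835 → p ← -1.740280 + 0.3·(-1.461835) = -2.178831
t=0.600000, p=-2.178831: f=-1.830218 → p ← -2.178831 + 0.3·(-1.830218) = -2.727896
p(0.9) ≈ -2.7279

-2.7279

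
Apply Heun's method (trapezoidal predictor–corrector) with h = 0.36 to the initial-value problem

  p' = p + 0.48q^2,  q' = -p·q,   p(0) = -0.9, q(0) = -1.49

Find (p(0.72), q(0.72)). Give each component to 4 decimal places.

Heun on (p,q): k1 = f(t_n, state_n); k2 = f(t_n + h, state_n + h·k1); state_{n+1} = state_n + (h/2)·(k1 + k2).
0.000000: (-0.900000, -1.490000)
  k1 = (0.165648, -1.341000)
  predictor → (-0.840367, -1.972760)
  k2 = (1.027689, -1.657842)
  → (-0.685199, -2.029792)
0.360000: (-0.685199, -2.029792)
  k1 = (1.292426, -1.390812)
  predictor → (-0.219926, -2.530484)
  k2 = (2.853681, -0.556519)
  → (0.061100, -2.380311)
(p(0.72), q(0.72)) ≈ (0.0611, -2.3803)

0.0611, -2.3803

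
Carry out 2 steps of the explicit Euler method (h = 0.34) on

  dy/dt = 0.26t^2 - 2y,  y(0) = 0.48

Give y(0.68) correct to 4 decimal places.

Euler: y_{n+1} = y_n + h·f(t_n, y_n).
t=0.000000, y=0.480000: f=-0.960000 → y ← 0.480000 + 0.34·(-0.960000) = 0.153600
t=0.340000, y=0.153600: f=-0.277144 → y ← 0.153600 + 0.34·(-0.277144) = 0.059371
y(0.68) ≈ 0.0594

0.0594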